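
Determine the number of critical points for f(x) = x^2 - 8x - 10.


Find where f'(x) = 0:
f'(x) = 2x - 8
Set f'(x) = 0:
2x - 8 = 0
x = 8 / 2 = 4
This is a linear equation in x, so there is exactly one solution.
Number of critical points: 1

1


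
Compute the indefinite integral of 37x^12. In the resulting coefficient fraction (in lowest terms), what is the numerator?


Apply the power rule for integration:
integral of ax^n dx = a/(n+1) * x^(n+1) + C
integral of 37x^12 dx
= 37/13 * x^13 + C
The coefficient in lowest terms is 37/13, and its numerator is 37

37


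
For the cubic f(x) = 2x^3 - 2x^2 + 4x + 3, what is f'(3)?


Differentiate f(x) = 2x^3 - 2x^2 + 4x + 3 term by term:
f'(x) = 6x^2 - 4x + 4
Substitute x = 3:
f'(3) = 6 * 3^2 - 4 * 3 + 4
= 54 - 12 + 4
= 46

46


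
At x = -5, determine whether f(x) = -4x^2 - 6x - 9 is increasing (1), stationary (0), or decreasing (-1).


Compute f'(x) to determine behavior:
f'(x) = -8x - 6
f'(-5) = -8 * (-5) - 6
= 40 - 6
= 34
Since f'(-5) > 0, the function is increasing (1)

1


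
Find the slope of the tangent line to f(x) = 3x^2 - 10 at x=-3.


The slope of the tangent line equals f'(x) at the point.
f(x) = 3x^2 - 10
f'(x) = 6x
At x = -3:
f'(-3) = 6 * (-3) + 0
= -18 + 0
= -18

-18


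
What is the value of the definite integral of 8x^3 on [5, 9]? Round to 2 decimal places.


Find the antiderivative of 8x^3:
F(x) = 8/4 * x^4
Apply the Fundamental Theorem of Calculus:
F(9) - F(5)
= 8/4 * 9^4 - 8/4 * 5^4
= 8/4 * (6561 - 625)
= 8/4 * 5936
= 11872 = 11872.00

11872.00


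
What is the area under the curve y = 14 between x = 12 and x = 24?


The area under a constant function y = 14 is a rectangle.
Width = 24 - 12 = 12
Height = 14
Area = width * height
= 12 * 14
= 168

168


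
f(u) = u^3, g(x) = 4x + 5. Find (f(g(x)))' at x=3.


Using the chain rule: (f(g(x)))' = f'(g(x)) * g'(x)
First, find g(3):
g(3) = 4 * 3 + 5 = 17
Next, f'(u) = 3u^2
And g'(x) = 4
So f'(g(3)) * g'(3)
= 3 * 17^2 * 4
= 3 * 289 * 4
= 3468

3468


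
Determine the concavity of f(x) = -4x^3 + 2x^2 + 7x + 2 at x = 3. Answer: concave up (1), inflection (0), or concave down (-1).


Concavity is determined by the sign of f''(x).
f(x) = -4x^3 + 2x^2 + 7x + 2
f'(x) = -12x^2 + 4x + 7
f''(x) = -24x + 4
f''(3) = -24 * 3 + 4
= -72 + 4
= -68
Since f''(3) < 0, the function is concave down (-1)

-1


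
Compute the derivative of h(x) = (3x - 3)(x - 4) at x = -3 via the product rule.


Let u(x) = 3x - 3 and v(x) = x - 4
u'(x) = 3
v'(x) = 1
Product rule: h'(x) = u'(x)*v(x) + u(x)*v'(x)
= 3 * (x - 4) + (3x - 3) * 1
At x = -3:
u(-3) = 3 * (-3) - 3 = -12
v(-3) = 1 * (-3) - 4 = -7
h'(-3) = 3 * (-7) + (-12) * 1
= -21 - 12
= -33

-33


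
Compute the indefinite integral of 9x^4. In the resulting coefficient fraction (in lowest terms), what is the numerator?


Apply the power rule for integration:
integral of ax^n dx = a/(n+1) * x^(n+1) + C
integral of 9x^4 dx
= 9/5 * x^5 + C
The coefficient in lowest terms is 9/5, and its numerator is 9

9


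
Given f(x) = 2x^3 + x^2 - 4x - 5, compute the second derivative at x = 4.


First derivative:
f'(x) = 6x^2 + 2x - 4
Second derivative:
f''(x) = 12x + 2
Substitute x = 4:
f''(4) = 12 * 4 + 2
= 48 + 2
= 50

50


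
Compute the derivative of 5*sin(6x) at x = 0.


Apply the chain rule to differentiate 5*sin(6x):
d/dx [5*sin(6x)]
= 5 * cos(6x) * d/dx(6x)
= 5 * 6 * cos(6x)
= 30 * cos(6x)
Evaluate at x = 0:
= 30 * cos(0)
= 30 * 1
= 30

30


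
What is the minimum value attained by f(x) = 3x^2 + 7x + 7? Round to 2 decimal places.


For a quadratic f(x) = ax^2 + bx + c with a > 0, the minimum is at the vertex.
Vertex x-coordinate: x = -b/(2a)
x = -(7) / (2 * 3)
x = -7/6
Substitute back to find the minimum value:
f(-7/6) = 3 * (-7/6)^2 + 7 * (-7/6) + 7
= 49/12 - 49/6 + 7
= 35/12 ≈ 2.92

2.92


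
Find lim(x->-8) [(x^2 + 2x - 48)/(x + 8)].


Direct substitution gives 0/0, so we factor the numerator.
Factor: (x^2 + 2x - 48) = (x + 8)(x - 6)
Cancel the common factor (x + 8):
(x^2 + 2x - 48)/(x + 8) = (x - 6)
Now substitute x = -8:
= (-8) - (6) = -14

-14


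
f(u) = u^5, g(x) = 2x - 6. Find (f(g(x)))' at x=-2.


Using the chain rule: (f(g(x)))' = f'(g(x)) * g'(x)
First, find g(-2):
g(-2) = 2 * (-2) - 6 = -10
Next, f'(u) = 5u^4
And g'(x) = 2
So f'(g(-2)) * g'(-2)
= 5 * (-10)^4 * 2
= 5 * 10000 * 2
= 100000

100000


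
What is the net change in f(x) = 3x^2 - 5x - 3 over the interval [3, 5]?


Net change = f(b) - f(a)
f(x) = 3x^2 - 5x - 3
Compute f(5):
f(5) = 3 * 5^2 - 5 * 5 - 3
= 75 - 25 - 3
= 47
Compute f(3):
f(3) = 3 * 3^2 - 5 * 3 - 3
= 27 - 15 - 3
= 9
Net change = 47 - 9 = 38

38


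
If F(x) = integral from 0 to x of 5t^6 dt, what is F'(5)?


By the Fundamental Theorem of Calculus (Part 1):
If F(x) = integral from 0 to x of f(t) dt, then F'(x) = f(x)
Here f(t) = 5t^6
So F'(x) = 5x^6
Evaluate at x = 5:
F'(5) = 5 * 5^6
= 5 * 15625
= 78125

78125


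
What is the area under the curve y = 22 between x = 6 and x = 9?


The area under a constant function y = 22 is a rectangle.
Width = 9 - 6 = 3
Height = 22
Area = width * height
= 3 * 22
= 66

66


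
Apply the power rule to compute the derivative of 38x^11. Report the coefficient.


We apply the power rule: d/dx [ax^n] = a*n * x^(n-1)
d/dx [38x^11]
= 38 * 11 * x^(11-1)
= 418x^10
The coefficient is 418

418


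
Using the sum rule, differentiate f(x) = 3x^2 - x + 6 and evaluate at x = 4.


Differentiate term by term using power and sum rules:
f(x) = 3x^2 - x + 6
f'(x) = 6x - 1
Substitute x = 4:
f'(4) = 6 * 4 - 1
= 24 - 1
= 23

23


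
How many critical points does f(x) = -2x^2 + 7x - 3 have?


Find where f'(x) = 0:
f'(x) = -4x + 7
Set f'(x) = 0:
-4x + 7 = 0
x = -7 / (-4) = 7/4
This is a linear equation in x, so there is exactly one solution.
Number of critical points: 1

1


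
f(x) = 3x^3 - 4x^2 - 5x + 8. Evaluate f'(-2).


Differentiate f(x) = 3x^3 - 4x^2 - 5x + 8 term by term:
f'(x) = 9x^2 - 8x - 5
Substitute x = -2:
f'(-2) = 9 * (-2)^2 - 8 * (-2) - 5
= 36 + 16 - 5
= 47

47


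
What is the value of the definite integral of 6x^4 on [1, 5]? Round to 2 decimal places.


Find the antiderivative of 6x^4:
F(x) = 6/5 * x^5
Apply the Fundamental Theorem of Calculus:
F(5) - F(1)
= 6/5 * 5^5 - 6/5 * 1^5
= 6/5 * (3125 - 1)
= 6/5 * 3124
= 18744/5 = 3748.80

3748.80


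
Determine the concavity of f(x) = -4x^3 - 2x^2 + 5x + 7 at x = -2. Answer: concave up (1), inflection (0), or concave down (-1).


Concavity is determined by the sign of f''(x).
f(x) = -4x^3 - 2x^2 + 5x + 7
f'(x) = -12x^2 - 4x + 5
f''(x) = -24x - 4
f''(-2) = -24 * (-2) - 4
= 48 - 4
= 44
Since f''(-2) > 0, the function is concave up (1)

1


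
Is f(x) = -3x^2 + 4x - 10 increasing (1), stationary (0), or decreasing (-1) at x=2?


Compute f'(x) to determine behavior:
f'(x) = -6x + 4
f'(2) = -6 * 2 + 4
= -12 + 4
= -8
Since f'(2) < 0, the function is decreasing (-1)

-1


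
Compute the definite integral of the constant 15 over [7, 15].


The integral of a constant k over [a, b] equals k * (b - a).
integral from 7 to 15 of 15 dx
= 15 * (15 - 7)
= 15 * 8
= 120

120


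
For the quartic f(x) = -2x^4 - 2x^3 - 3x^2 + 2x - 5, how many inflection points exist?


Inflection points occur where f''(x) = 0 and concavity changes.
f(x) = -2x^4 - 2x^3 - 3x^2 + 2x - 5
f'(x) = -8x^3 - 6x^2 - 6x + 2
f''(x) = -24x^2 - 12x - 6
This is a quadratic in x. Use the discriminant to count real roots.
Discriminant = (-12)^2 - 4 * (-24) * (-6)
= 144 - 576
= -432
Since discriminant < 0, f''(x) = 0 has no real solutions.
Number of inflection points: 0

0


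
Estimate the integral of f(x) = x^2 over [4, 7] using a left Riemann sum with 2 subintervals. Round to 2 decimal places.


Left Riemann sum uses left endpoints of each subinterval.
Interval: [4, 7], n = 2
dx = (7 - 4) / 2 = 3/2
Left endpoints: [4, 11/2]
f values: [16, 121/4]
Sum = dx * (sum of f values)
= 3/2 * 185/4
= 555/8 ≈ 69.38

69.38


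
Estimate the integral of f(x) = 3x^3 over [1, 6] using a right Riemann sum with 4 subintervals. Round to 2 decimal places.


Right Riemann sum uses right endpoints of each subinterval.
Interval: [1, 6], n = 4
dx = (6 - 1) / 4 = 5/4
Right endpoints: [9/4, 7/2, 19/4, 6]
f values: [2187/64, 1029/8, 20577/64, 648]
Sum = dx * (sum of f values)
= 5/4 * 18117/16
= 90585/64 ≈ 1415.39

1415.39


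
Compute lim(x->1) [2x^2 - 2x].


Since polynomials are continuous, we use direct substitution.
lim(x->1) of 2x^2 - 2x
= 2 * 1^2 - 2 * 1 + 0
= 2 - 2 + 0
= 0

0


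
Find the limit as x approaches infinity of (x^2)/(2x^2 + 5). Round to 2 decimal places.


For limits at infinity with equal-degree polynomials,
we compare leading coefficients.
Numerator leading term: x^2
Denominator leading term: 2x^2
Divide both by x^2:
lim = (1) / (2 + 5/x^2)
As x -> infinity, the 1/x and 1/x^2 terms vanish:
= 1/2 = 0.50

0.50


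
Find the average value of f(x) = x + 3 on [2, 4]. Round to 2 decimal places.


Average value = 1/(b-a) * integral from a to b of f(x) dx
First compute the integral of x + 3:
F(x) = (1/2)x^2 + 3x
F(4) = 1/2 * 16 + 3 * 4 = 20
F(2) = 1/2 * 4 + 3 * 2 = 8
Integral = 20 - 8 = 12
Average = 12 / (4 - 2) = 12 / 2
= 6 = 6.00

6.00


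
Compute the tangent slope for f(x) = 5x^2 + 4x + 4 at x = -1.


The slope of the tangent line equals f'(x) at the point.
f(x) = 5x^2 + 4x + 4
f'(x) = 10x + 4
At x = -1:
f'(-1) = 10 * (-1) + 4
= -10 + 4
= -6

-6


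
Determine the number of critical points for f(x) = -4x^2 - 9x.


Find where f'(x) = 0:
f'(x) = -8x - 9
Set f'(x) = 0:
-8x - 9 = 0
x = 9 / (-8) = -9/8
This is a linear equation in x, so there is exactly one solution.
Number of critical points: 1

1


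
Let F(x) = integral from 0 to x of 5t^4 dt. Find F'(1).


By the Fundamental Theorem of Calculus (Part 1):
If F(x) = integral from 0 to x of f(t) dt, then F'(x) = f(x)
Here f(t) = 5t^4
So F'(x) = 5x^4
Evaluate at x = 1:
F'(1) = 5 * 1^4
= 5 * 1
= 5

5


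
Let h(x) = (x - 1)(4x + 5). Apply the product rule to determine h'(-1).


Let u(x) = x - 1 and v(x) = 4x + 5
u'(x) = 1
v'(x) = 4
Product rule: h'(x) = u'(x)*v(x) + u(x)*v'(x)
= 1 * (4x + 5) + (x - 1) * 4
At x = -1:
u(-1) = 1 * (-1) - 1 = -2
v(-1) = 4 * (-1) + 5 = 1
h'(-1) = 1 * 1 + (-2) * 4
= 1 - 8
= -7

-7


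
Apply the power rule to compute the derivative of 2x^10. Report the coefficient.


We apply the power rule: d/dx [ax^n] = a*n * x^(n-1)
d/dx [2x^10]
= 2 * 10 * x^(10-1)
= 20x^9
The coefficient is 20

20


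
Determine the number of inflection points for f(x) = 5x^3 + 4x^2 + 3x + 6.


Inflection points occur where f''(x) = 0 and concavity changes.
f(x) = 5x^3 + 4x^2 + 3x + 6
f'(x) = 15x^2 + 8x + 3
f''(x) = 30x + 8
Set f''(x) = 0:
30x + 8 = 0
x = -8 / 30 = -4/15
Since f''(x) is linear (degree 1), it changes sign at this point.
Therefore there is exactly 1 inflection point.

1


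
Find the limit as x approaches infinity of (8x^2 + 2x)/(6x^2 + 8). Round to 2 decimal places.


For limits at infinity with equal-degree polynomials,
we compare leading coefficients.
Numerator leading term: 8x^2
Denominator leading term: 6x^2
Divide both by x^2:
lim = (8 + 2/x) / (6 + 8/x^2)
As x -> infinity, the 1/x and 1/x^2 terms vanish:
= 8/6 = 4/3 ≈ 1.33

1.33


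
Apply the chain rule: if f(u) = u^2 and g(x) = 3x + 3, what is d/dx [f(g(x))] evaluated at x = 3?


Using the chain rule: (f(g(x)))' = f'(g(x)) * g'(x)
First, find g(3):
g(3) = 3 * 3 + 3 = 12
Next, f'(u) = 2u
And g'(x) = 3
So f'(g(3)) * g'(3)
= 2 * 12 * 3
= 72

72


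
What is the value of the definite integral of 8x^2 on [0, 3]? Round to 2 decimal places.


Find the antiderivative of 8x^2:
F(x) = 8/3 * x^3
Apply the Fundamental Theorem of Calculus:
F(3) - F(0)
= 8/3 * 3^3 - 8/3 * 0^3
= 8/3 * (27 - 0)
= 8/3 * 27
= 72 = 72.00

72.00


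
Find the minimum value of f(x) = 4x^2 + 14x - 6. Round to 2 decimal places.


For a quadratic f(x) = ax^2 + bx + c with a > 0, the minimum is at the vertex.
Vertex x-coordinate: x = -b/(2a)
x = -(14) / (2 * 4)
x = -14/8 = -7/4
Substitute back to find the minimum value:
f(-7/4) = 4 * (-7/4)^2 + 14 * (-7/4) - 6
= 49/4 - 49/2 - 6
= -73/4 = -18.25

-18.25


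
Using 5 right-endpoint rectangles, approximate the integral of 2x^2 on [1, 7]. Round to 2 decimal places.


Right Riemann sum uses right endpoints of each subinterval.
Interval: [1, 7], n = 5
dx = (7 - 1) / 5 = 6/5
Right endpoints: [11/5, 17/5, 23/5, 29/5, 7]
f values: [242/25, 578/25, 1058/25, 1682/25, 98]
Sum = dx * (sum of f values)
= 6/5 * 1202/5
= 7212/25 = 288.48

288.48


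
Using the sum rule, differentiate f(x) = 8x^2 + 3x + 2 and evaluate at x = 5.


Differentiate term by term using power and sum rules:
f(x) = 8x^2 + 3x + 2
f'(x) = 16x + 3
Substitute x = 5:
f'(5) = 16 * 5 + 3
= 80 + 3
= 83

83


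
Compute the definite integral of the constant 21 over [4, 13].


The integral of a constant k over [a, b] equals k * (b - a).
integral from 4 to 13 of 21 dx
= 21 * (13 - 4)
= 21 * 9
= 189

189


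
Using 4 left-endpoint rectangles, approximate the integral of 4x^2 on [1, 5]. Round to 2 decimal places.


Left Riemann sum uses left endpoints of each subinterval.
Interval: [1, 5], n = 4
dx = (5 - 1) / 4 = 1
Left endpoints: [1, 2, 3, 4]
f values: [4, 16, 36, 64]
Sum = dx * (sum of f values)
= 1 * 120
= 120 = 120.00

120.00


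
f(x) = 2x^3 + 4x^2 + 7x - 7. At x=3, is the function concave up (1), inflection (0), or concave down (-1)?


Concavity is determined by the sign of f''(x).
f(x) = 2x^3 + 4x^2 + 7x - 7
f'(x) = 6x^2 + 8x + 7
f''(x) = 12x + 8
f''(3) = 12 * 3 + 8
= 36 + 8
= 44
Since f''(3) > 0, the function is concave up (1)

1


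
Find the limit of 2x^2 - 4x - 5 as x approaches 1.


Since polynomials are continuous, we use direct substitution.
lim(x->1) of 2x^2 - 4x - 5
= 2 * 1^2 - 4 * 1 - 5
= 2 - 4 - 5
= -7

-7


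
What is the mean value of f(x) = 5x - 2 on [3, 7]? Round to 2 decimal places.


Average value = 1/(b-a) * integral from a to b of f(x) dx
First compute the integral of 5x - 2:
F(x) = (5/2)x^2 - 2x
F(7) = 5/2 * 49 - 2 * 7 = 217/2
F(3) = 5/2 * 9 - 2 * 3 = 33/2
Integral = 217/2 - 33/2 = 92
Average = 92 / (7 - 3) = 92 / 4
= 23 = 23.00

23.00


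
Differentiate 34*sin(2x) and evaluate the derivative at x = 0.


Apply the chain rule to differentiate 34*sin(2x):
d/dx [34*sin(2x)]
= 34 * cos(2x) * d/dx(2x)
= 34 * 2 * cos(2x)
= 68 * cos(2x)
Evaluate at x = 0:
= 68 * cos(0)
= 68 * 1
= 68

68


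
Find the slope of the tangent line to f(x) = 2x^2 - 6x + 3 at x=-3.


The slope of the tangent line equals f'(x) at the point.
f(x) = 2x^2 - 6x + 3
f'(x) = 4x - 6
At x = -3:
f'(-3) = 4 * (-3) - 6
= -12 - 6
= -18

-18


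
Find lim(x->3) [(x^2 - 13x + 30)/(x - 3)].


Direct substitution gives 0/0, so we factor the numerator.
Factor: (x^2 - 13x + 30) = (x - 3)(x - 10)
Cancel the common factor (x - 3):
(x^2 - 13x + 30)/(x - 3) = (x - 10)
Now substitute x = 3:
= (3) - (10) = -7

-7


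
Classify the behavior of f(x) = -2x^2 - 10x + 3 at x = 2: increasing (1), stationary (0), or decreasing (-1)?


Compute f'(x) to determine behavior:
f'(x) = -4x - 10
f'(2) = -4 * 2 - 10
= -8 - 10
= -18
Since f'(2) < 0, the function is decreasing (-1)

-1


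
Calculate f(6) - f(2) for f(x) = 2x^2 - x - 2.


Net change = f(b) - f(a)
f(x) = 2x^2 - x - 2
Compute f(6):
f(6) = 2 * 6^2 - 1 * 6 - 2
= 72 - 6 - 2
= 64
Compute f(2):
f(2) = 2 * 2^2 - 1 * 2 - 2
= 8 - 2 - 2
= 4
Net change = 64 - 4 = 60

60


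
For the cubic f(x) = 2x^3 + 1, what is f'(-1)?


Differentiate f(x) = 2x^3 + 1 term by term:
f'(x) = 6x^2
Substitute x = -1:
f'(-1) = 6 * (-1)^2 + 0 * (-1) + 0
= 6 + 0 + 0
= 6

6


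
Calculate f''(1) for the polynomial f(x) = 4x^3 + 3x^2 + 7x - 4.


First derivative:
f'(x) = 12x^2 + 6x + 7
Second derivative:
f''(x) = 24x + 6
Substitute x = 1:
f''(1) = 24 * 1 + 6
= 24 + 6
= 30

30


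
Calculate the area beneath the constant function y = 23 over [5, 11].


The area under a constant function y = 23 is a rectangle.
Width = 11 - 5 = 6
Height = 23
Area = width * height
= 6 * 23
= 138

138


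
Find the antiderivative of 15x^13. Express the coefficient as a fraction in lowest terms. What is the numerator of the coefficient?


Apply the power rule for integration:
integral of ax^n dx = a/(n+1) * x^(n+1) + C
integral of 15x^13 dx
= 15/14 * x^14 + C
The coefficient in lowest terms is 15/14, and its numerator is 15

15


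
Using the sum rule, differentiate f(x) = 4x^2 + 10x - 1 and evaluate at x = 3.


Differentiate term by term using power and sum rules:
f(x) = 4x^2 + 10x - 1
f'(x) = 8x + 10
Substitute x = 3:
f'(3) = 8 * 3 + 10
= 24 + 10
= 34

34


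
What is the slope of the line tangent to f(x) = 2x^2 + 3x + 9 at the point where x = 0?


The slope of the tangent line equals f'(x) at the point.
f(x) = 2x^2 + 3x + 9
f'(x) = 4x + 3
At x = 0:
f'(0) = 4 * 0 + 3
= 0 + 3
= 3

3


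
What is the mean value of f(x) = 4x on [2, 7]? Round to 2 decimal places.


Average value = 1/(b-a) * integral from a to b of f(x) dx
First compute the integral of 4x:
F(x) = 2x^2
F(7) = 2 * 49 + 0 * 7 = 98
F(2) = 2 * 4 + 0 * 2 = 8
Integral = 98 - 8 = 90
Average = 90 / (7 - 2) = 90 / 5
= 18 = 18.00

18.00


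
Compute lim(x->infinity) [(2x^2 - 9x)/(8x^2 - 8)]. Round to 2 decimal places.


For limits at infinity with equal-degree polynomials,
we compare leading coefficients.
Numerator leading term: 2x^2
Denominator leading term: 8x^2
Divide both by x^2:
lim = (2 - 9/x) / (8 - 8/x^2)
As x -> infinity, the 1/x and 1/x^2 terms vanish:
= 2/8 = 1/4 = 0.25

0.25


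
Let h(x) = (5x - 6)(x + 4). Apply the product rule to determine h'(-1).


Let u(x) = 5x - 6 and v(x) = x + 4
u'(x) = 5
v'(x) = 1
Product rule: h'(x) = u'(x)*v(x) + u(x)*v'(x)
= 5 * (x + 4) + (5x - 6) * 1
At x = -1:
u(-1) = 5 * (-1) - 6 = -11
v(-1) = 1 * (-1) + 4 = 3
h'(-1) = 5 * 3 + (-11) * 1
= 15 - 11
= 4

4


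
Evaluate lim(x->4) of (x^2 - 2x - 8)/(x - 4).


Direct substitution gives 0/0, so we factor the numerator.
Factor: (x^2 - 2x - 8) = (x - 4)(x + 2)
Cancel the common factor (x - 4):
(x^2 - 2x - 8)/(x - 4) = (x + 2)
Now substitute x = 4:
= (4) - (-2) = 6

6


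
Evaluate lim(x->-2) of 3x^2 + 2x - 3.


Since polynomials are continuous, we use direct substitution.
lim(x->-2) of 3x^2 + 2x - 3
= 3 * (-2)^2 + 2 * (-2) - 3
= 12 - 4 - 3
= 5

5


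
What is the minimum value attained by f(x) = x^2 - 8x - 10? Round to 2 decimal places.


For a quadratic f(x) = ax^2 + bx + c with a > 0, the minimum is at the vertex.
Vertex x-coordinate: x = -b/(2a)
x = -(-8) / (2 * 1)
x = 8/2 = 4
Substitute back to find the minimum value:
f(4) = 1 * 4^2 - 8 * 4 - 10
= 16 - 32 - 10
= -26 = -26.00

-26.00


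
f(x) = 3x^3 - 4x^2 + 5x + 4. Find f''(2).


First derivative:
f'(x) = 9x^2 - 8x + 5
Second derivative:
f''(x) = 18x - 8
Substitute x = 2:
f''(2) = 18 * 2 - 8
= 36 - 8
= 28

28


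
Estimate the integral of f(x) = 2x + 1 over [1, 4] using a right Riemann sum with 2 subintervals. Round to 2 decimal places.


Right Riemann sum uses right endpoints of each subinterval.
Interval: [1, 4], n = 2
dx = (4 - 1) / 2 = 3/2
Right endpoints: [5/2, 4]
f values: [6, 9]
Sum = dx * (sum of f values)
= 3/2 * 15
= 45/2 = 22.50

22.50


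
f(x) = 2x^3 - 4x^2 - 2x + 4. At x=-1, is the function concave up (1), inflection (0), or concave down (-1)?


Concavity is determined by the sign of f''(x).
f(x) = 2x^3 - 4x^2 - 2x + 4
f'(x) = 6x^2 - 8x - 2
f''(x) = 12x - 8
f''(-1) = 12 * (-1) - 8
= -12 - 8
= -20
Since f''(-1) < 0, the function is concave down (-1)

-1


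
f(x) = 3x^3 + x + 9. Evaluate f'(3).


Differentiate f(x) = 3x^3 + x + 9 term by term:
f'(x) = 9x^2 + 1
Substitute x = 3:
f'(3) = 9 * 3^2 + 0 * 3 + 1
= 81 + 0 + 1
= 82

82


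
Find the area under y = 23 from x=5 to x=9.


The area under a constant function y = 23 is a rectangle.
Width = 9 - 5 = 4
Height = 23
Area = width * height
= 4 * 23
= 92

92


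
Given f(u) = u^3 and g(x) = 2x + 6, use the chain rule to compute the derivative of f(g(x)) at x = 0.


Using the chain rule: (f(g(x)))' = f'(g(x)) * g'(x)
First, find g(0):
g(0) = 2 * 0 + 6 = 6
Next, f'(u) = 3u^2
And g'(x) = 2
So f'(g(0)) * g'(0)
= 3 * 6^2 * 2
= 3 * 36 * 2
= 216

216


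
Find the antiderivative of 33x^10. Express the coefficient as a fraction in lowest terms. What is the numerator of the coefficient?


Apply the power rule for integration:
integral of ax^n dx = a/(n+1) * x^(n+1) + C
integral of 33x^10 dx
= 33/11 * x^11 + C
= 3 * x^11 + C
The coefficient in lowest terms is 3 = 3/1, so its numerator is 3

3


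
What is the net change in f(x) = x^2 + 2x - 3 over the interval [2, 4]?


Net change = f(b) - f(a)
f(x) = x^2 + 2x - 3
Compute f(4):
f(4) = 1 * 4^2 + 2 * 4 - 3
= 16 + 8 - 3
= 21
Compute f(2):
f(2) = 1 * 2^2 + 2 * 2 - 3
= 4 + 4 - 3
= 5
Net change = 21 - 5 = 16

16


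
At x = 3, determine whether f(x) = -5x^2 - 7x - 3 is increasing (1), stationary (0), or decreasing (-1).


Compute f'(x) to determine behavior:
f'(x) = -10x - 7
f'(3) = -10 * 3 - 7
= -30 - 7
= -37
Since f'(3) < 0, the function is decreasing (-1)

-1


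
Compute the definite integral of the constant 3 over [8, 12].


The integral of a constant k over [a, b] equals k * (b - a).
integral from 8 to 12 of 3 dx
= 3 * (12 - 8)
= 3 * 4
= 12

12


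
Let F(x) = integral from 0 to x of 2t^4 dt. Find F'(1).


By the Fundamental Theorem of Calculus (Part 1):
If F(x) = integral from 0 to x of f(t) dt, then F'(x) = f(x)
Here f(t) = 2t^4
So F'(x) = 2x^4
Evaluate at x = 1:
F'(1) = 2 * 1^4
= 2 * 1
= 2

2


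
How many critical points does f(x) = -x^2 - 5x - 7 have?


Find where f'(x) = 0:
f'(x) = -2x - 5
Set f'(x) = 0:
-2x - 5 = 0
x = 5 / (-2) = -5/2
This is a linear equation in x, so there is exactly one solution.
Number of critical points: 1

1


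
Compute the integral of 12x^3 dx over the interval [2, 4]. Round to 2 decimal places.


Find the antiderivative of 12x^3:
F(x) = 12/4 * x^4
Apply the Fundamental Theorem of Calculus:
F(4) - F(2)
= 12/4 * 4^4 - 12/4 * 2^4
= 12/4 * (256 - 16)
= 12/4 * 240
= 720 = 720.00

720.00


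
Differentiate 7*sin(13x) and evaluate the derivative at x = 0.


Apply the chain rule to differentiate 7*sin(13x):
d/dx [7*sin(13x)]
= 7 * cos(13x) * d/dx(13x)
= 7 * 13 * cos(13x)
= 91 * cos(13x)
Evaluate at x = 0:
= 91 * cos(0)
= 91 * 1
= 91

91


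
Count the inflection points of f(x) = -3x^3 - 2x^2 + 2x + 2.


Inflection points occur where f''(x) = 0 and concavity changes.
f(x) = -3x^3 - 2x^2 + 2x + 2
f'(x) = -9x^2 - 4x + 2
f''(x) = -18x - 4
Set f''(x) = 0:
-18x - 4 = 0
x = 4 / (-18) = -2/9
Since f''(x) is linear (degree 1), it changes sign at this point.
Therefore there is exactly 1 inflection point.

1


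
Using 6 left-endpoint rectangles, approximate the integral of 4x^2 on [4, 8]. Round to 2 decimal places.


Left Riemann sum uses left endpoints of each subinterval.
Interval: [4, 8], n = 6
dx = (8 - 4) / 6 = 2/3
Left endpoints: [4, 14/3, 16/3, 6, 20/3, 22/3]
f values: [64, 784/9, 1024/9, 144, 1600/9, 1936/9]
Sum = dx * (sum of f values)
= 2/3 * 7216/9
= 14432/27 ≈ 534.52

534.52


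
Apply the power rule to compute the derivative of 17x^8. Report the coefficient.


We apply the power rule: d/dx [ax^n] = a*n * x^(n-1)
d/dx [17x^8]
= 17 * 8 * x^(8-1)
= 136x^7
The coefficient is 136

136


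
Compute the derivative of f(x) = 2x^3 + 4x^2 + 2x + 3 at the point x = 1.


Differentiate f(x) = 2x^3 + 4x^2 + 2x + 3 term by term:
f'(x) = 6x^2 + 8x + 2
Substitute x = 1:
f'(1) = 6 * 1^2 + 8 * 1 + 2
= 6 + 8 + 2
= 16

16


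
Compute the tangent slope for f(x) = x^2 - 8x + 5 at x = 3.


The slope of the tangent line equals f'(x) at the point.
f(x) = x^2 - 8x + 5
f'(x) = 2x - 8
At x = 3:
f'(3) = 2 * 3 - 8
= 6 - 8
= -2

-2


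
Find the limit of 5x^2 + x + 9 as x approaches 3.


Since polynomials are continuous, we use direct substitution.
lim(x->3) of 5x^2 + x + 9
= 5 * 3^2 + 1 * 3 + 9
= 45 + 3 + 9
= 57

57


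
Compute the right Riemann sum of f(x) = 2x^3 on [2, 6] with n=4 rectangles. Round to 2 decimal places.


Right Riemann sum uses right endpoints of each subinterval.
Interval: [2, 6], n = 4
dx = (6 - 2) / 4 = 1
Right endpoints: [3, 4, 5, 6]
f values: [54, 128, 250, 432]
Sum = dx * (sum of f values)
= 1 * 864
= 864 = 864.00

864.00


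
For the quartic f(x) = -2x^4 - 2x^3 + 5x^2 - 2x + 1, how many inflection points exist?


Inflection points occur where f''(x) = 0 and concavity changes.
f(x) = -2x^4 - 2x^3 + 5x^2 - 2x + 1
f'(x) = -8x^3 - 6x^2 + 10x - 2
f''(x) = -24x^2 - 12x + 10
This is a quadratic in x. Use the discriminant to count real roots.
Discriminant = (-12)^2 - 4 * (-24) * 10
= 144 - (-960)
= 1104
Since discriminant > 0, f''(x) = 0 has 2 distinct real solutions.
A quadratic with two distinct real roots changes sign at each root, so concavity changes at both.
Number of inflection points: 2

2


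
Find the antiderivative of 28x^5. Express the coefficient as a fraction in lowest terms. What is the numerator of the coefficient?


Apply the power rule for integration:
integral of ax^n dx = a/(n+1) * x^(n+1) + C
integral of 28x^5 dx
= 28/6 * x^6 + C
= 14/3 * x^6 + C
The coefficient in lowest terms is 14/3, and its numerator is 14

14


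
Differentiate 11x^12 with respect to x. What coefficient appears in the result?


We apply the power rule: d/dx [ax^n] = a*n * x^(n-1)
d/dx [11x^12]
= 11 * 12 * x^(12-1)
= 132x^11
The coefficient is 132

132


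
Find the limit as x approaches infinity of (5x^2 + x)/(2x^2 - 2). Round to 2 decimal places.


For limits at infinity with equal-degree polynomials,
we compare leading coefficients.
Numerator leading term: 5x^2
Denominator leading term: 2x^2
Divide both by x^2:
lim = (5 + 1/x) / (2 - 2/x^2)
As x -> infinity, the 1/x and 1/x^2 terms vanish:
= 5/2 = 2.50

2.50


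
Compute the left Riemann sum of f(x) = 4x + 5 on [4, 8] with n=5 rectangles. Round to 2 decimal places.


Left Riemann sum uses left endpoints of each subinterval.
Interval: [4, 8], n = 5
dx = (8 - 4) / 5 = 4/5
Left endpoints: [4, 24/5, 28/5, 32/5, 36/5]
f values: [21, 121/5, 137/5, 153/5, 169/5]
Sum = dx * (sum of f values)
= 4/5 * 137
= 548/5 = 109.60

109.60


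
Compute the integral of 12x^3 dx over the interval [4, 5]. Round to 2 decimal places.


Find the antiderivative of 12x^3:
F(x) = 12/4 * x^4
Apply the Fundamental Theorem of Calculus:
F(5) - F(4)
= 12/4 * 5^4 - 12/4 * 4^4
= 12/4 * (625 - 256)
= 12/4 * 369
= 1107 = 1107.00

1107.00


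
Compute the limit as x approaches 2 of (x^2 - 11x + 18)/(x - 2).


Direct substitution gives 0/0, so we factor the numerator.
Factor: (x^2 - 11x + 18) = (x - 2)(x - 9)
Cancel the common factor (x - 2):
(x^2 - 11x + 18)/(x - 2) = (x - 9)
Now substitute x = 2:
= (2) - (9) = -7

-7


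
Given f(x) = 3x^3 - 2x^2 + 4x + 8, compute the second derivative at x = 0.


First derivative:
f'(x) = 9x^2 - 4x + 4
Second derivative:
f''(x) = 18x - 4
Substitute x = 0:
f''(0) = 18 * 0 - 4
= 0 - 4
= -4

-4


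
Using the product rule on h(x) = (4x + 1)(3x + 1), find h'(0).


Let u(x) = 4x + 1 and v(x) = 3x + 1
u'(x) = 4
v'(x) = 3
Product rule: h'(x) = u'(x)*v(x) + u(x)*v'(x)
= 4 * (3x + 1) + (4x + 1) * 3
At x = 0:
u(0) = 4 * 0 + 1 = 1
v(0) = 3 * 0 + 1 = 1
h'(0) = 4 * 1 + 1 * 3
= 4 + 3
= 7

7


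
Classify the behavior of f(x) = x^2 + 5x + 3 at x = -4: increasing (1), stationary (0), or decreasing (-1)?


Compute f'(x) to determine behavior:
f'(x) = 2x + 5
f'(-4) = 2 * (-4) + 5
= -8 + 5
= -3
Since f'(-4) < 0, the function is decreasing (-1)

-1


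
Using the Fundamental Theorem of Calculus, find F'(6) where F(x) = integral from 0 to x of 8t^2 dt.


By the Fundamental Theorem of Calculus (Part 1):
If F(x) = integral from 0 to x of f(t) dt, then F'(x) = f(x)
Here f(t) = 8t^2
So F'(x) = 8x^2
Evaluate at x = 6:
F'(6) = 8 * 6^2
= 8 * 36
= 288

288


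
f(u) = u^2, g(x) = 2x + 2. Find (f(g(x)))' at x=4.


Using the chain rule: (f(g(x)))' = f'(g(x)) * g'(x)
First, find g(4):
g(4) = 2 * 4 + 2 = 10
Next, f'(u) = 2u
And g'(x) = 2
So f'(g(4)) * g'(4)
= 2 * 10 * 2
= 40

40


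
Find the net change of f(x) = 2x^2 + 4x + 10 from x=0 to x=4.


Net change = f(b) - f(a)
f(x) = 2x^2 + 4x + 10
Compute f(4):
f(4) = 2 * 4^2 + 4 * 4 + 10
= 32 + 16 + 10
= 58
Compute f(0):
f(0) = 2 * 0^2 + 4 * 0 + 10
= 0 + 0 + 10
= 10
Net change = 58 - 10 = 48

48


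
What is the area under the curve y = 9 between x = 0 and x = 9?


The area under a constant function y = 9 is a rectangle.
Width = 9 - 0 = 9
Height = 9
Area = width * height
= 9 * 9
= 81

81


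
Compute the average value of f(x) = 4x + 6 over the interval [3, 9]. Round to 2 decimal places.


Average value = 1/(b-a) * integral from a to b of f(x) dx
First compute the integral of 4x + 6:
F(x) = 2x^2 + 6x
F(9) = 2 * 81 + 6 * 9 = 216
F(3) = 2 * 9 + 6 * 3 = 36
Integral = 216 - 36 = 180
Average = 180 / (9 - 3) = 180 / 6
= 30 = 30.00

30.00


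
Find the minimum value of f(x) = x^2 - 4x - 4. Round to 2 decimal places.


For a quadratic f(x) = ax^2 + bx + c with a > 0, the minimum is at the vertex.
Vertex x-coordinate: x = -b/(2a)
x = -(-4) / (2 * 1)
x = 4/2 = 2
Substitute back to find the minimum value:
f(2) = 1 * 2^2 - 4 * 2 - 4
= 4 - 8 - 4
= -8 = -8.00

-8.00


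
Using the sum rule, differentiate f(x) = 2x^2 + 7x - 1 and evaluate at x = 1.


Differentiate term by term using power and sum rules:
f(x) = 2x^2 + 7x - 1
f'(x) = 4x + 7
Substitute x = 1:
f'(1) = 4 * 1 + 7
= 4 + 7
= 11

11


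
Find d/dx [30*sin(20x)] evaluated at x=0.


Apply the chain rule to differentiate 30*sin(20x):
d/dx [30*sin(20x)]
= 30 * cos(20x) * d/dx(20x)
= 30 * 20 * cos(20x)
= 600 * cos(20x)
Evaluate at x = 0:
= 600 * cos(0)
= 600 * 1
= 600

600


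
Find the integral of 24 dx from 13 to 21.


The integral of a constant k over [a, b] equals k * (b - a).
integral from 13 to 21 of 24 dx
= 24 * (21 - 13)
= 24 * 8
= 192

192


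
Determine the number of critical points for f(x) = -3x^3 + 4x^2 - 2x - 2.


Find where f'(x) = 0:
f(x) = -3x^3 + 4x^2 - 2x - 2
f'(x) = -9x^2 + 8x - 2
This is a quadratic in x. Use the discriminant to count real roots.
Discriminant = (8)^2 - 4 * (-9) * (-2)
= 64 - 72
= -8
Since discriminant < 0, f'(x) = 0 has no real solutions.
Number of critical points: 0

0


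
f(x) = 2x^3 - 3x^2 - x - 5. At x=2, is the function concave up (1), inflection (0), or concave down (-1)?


Concavity is determined by the sign of f''(x).
f(x) = 2x^3 - 3x^2 - x - 5
f'(x) = 6x^2 - 6x - 1
f''(x) = 12x - 6
f''(2) = 12 * 2 - 6
= 24 - 6
= 18
Since f''(2) > 0, the function is concave up (1)

1


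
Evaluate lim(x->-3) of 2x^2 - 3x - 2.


Since polynomials are continuous, we use direct substitution.
lim(x->-3) of 2x^2 - 3x - 2
= 2 * (-3)^2 - 3 * (-3) - 2
= 18 + 9 - 2
= 25

25


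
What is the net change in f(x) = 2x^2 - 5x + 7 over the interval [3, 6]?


Net change = f(b) - f(a)
f(x) = 2x^2 - 5x + 7
Compute f(6):
f(6) = 2 * 6^2 - 5 * 6 + 7
= 72 - 30 + 7
= 49
Compute f(3):
f(3) = 2 * 3^2 - 5 * 3 + 7
= 18 - 15 + 7
= 10
Net change = 49 - 10 = 39

39


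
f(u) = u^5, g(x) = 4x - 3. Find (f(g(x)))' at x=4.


Using the chain rule: (f(g(x)))' = f'(g(x)) * g'(x)
First, find g(4):
g(4) = 4 * 4 - 3 = 13
Next, f'(u) = 5u^4
And g'(x) = 4
So f'(g(4)) * g'(4)
= 5 * 13^4 * 4
= 5 * 28561 * 4
= 571220

571220


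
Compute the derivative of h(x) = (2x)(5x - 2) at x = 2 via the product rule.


Let u(x) = 2x and v(x) = 5x - 2
u'(x) = 2
v'(x) = 5
Product rule: h'(x) = u'(x)*v(x) + u(x)*v'(x)
= 2 * (5x - 2) + (2x) * 5
At x = 2:
u(2) = 2 * 2 + 0 = 4
v(2) = 5 * 2 - 2 = 8
h'(2) = 2 * 8 + 4 * 5
= 16 + 20
= 36

36


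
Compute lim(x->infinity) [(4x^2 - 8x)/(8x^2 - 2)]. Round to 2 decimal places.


For limits at infinity with equal-degree polynomials,
we compare leading coefficients.
Numerator leading term: 4x^2
Denominator leading term: 8x^2
Divide both by x^2:
lim = (4 - 8/x) / (8 - 2/x^2)
As x -> infinity, the 1/x and 1/x^2 terms vanish:
= 4/8 = 1/2 = 0.50

0.50


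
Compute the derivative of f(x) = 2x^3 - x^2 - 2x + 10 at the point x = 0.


Differentiate f(x) = 2x^3 - x^2 - 2x + 10 term by term:
f'(x) = 6x^2 - 2x - 2
Substitute x = 0:
f'(0) = 6 * 0^2 - 2 * 0 - 2
= 0 + 0 - 2
= -2

-2


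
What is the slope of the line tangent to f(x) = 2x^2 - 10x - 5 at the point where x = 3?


The slope of the tangent line equals f'(x) at the point.
f(x) = 2x^2 - 10x - 5
f'(x) = 4x - 10
At x = 3:
f'(3) = 4 * 3 - 10
= 12 - 10
= 2

2


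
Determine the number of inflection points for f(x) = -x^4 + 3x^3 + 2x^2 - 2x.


Inflection points occur where f''(x) = 0 and concavity changes.
f(x) = -x^4 + 3x^3 + 2x^2 - 2x
f'(x) = -4x^3 + 9x^2 + 4x - 2
f''(x) = -12x^2 + 18x + 4
This is a quadratic in x. Use the discriminant to count real roots.
Discriminant = (18)^2 - 4 * (-12) * 4
= 324 - (-192)
= 516
Since discriminant > 0, f''(x) = 0 has 2 distinct real solutions.
A quadratic with two distinct real roots changes sign at each root, so concavity changes at both.
Number of inflection points: 2

2


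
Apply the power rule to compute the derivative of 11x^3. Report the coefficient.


We apply the power rule: d/dx [ax^n] = a*n * x^(n-1)
d/dx [11x^3]
= 11 * 3 * x^(3-1)
= 33x^2
The coefficient is 33

33


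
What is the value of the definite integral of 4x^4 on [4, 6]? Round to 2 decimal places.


Find the antiderivative of 4x^4:
F(x) = 4/5 * x^5
Apply the Fundamental Theorem of Calculus:
F(6) - F(4)
= 4/5 * 6^5 - 4/5 * 4^5
= 4/5 * (7776 - 1024)
= 4/5 * 6752
= 27008/5 = 5401.60

5401.60


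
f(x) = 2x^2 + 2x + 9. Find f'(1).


Differentiate term by term using power and sum rules:
f(x) = 2x^2 + 2x + 9
f'(x) = 4x + 2
Substitute x = 1:
f'(1) = 4 * 1 + 2
= 4 + 2
= 6

6


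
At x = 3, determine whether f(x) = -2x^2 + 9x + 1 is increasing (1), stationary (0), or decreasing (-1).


Compute f'(x) to determine behavior:
f'(x) = -4x + 9
f'(3) = -4 * 3 + 9
= -12 + 9
= -3
Since f'(3) < 0, the function is decreasing (-1)

-1


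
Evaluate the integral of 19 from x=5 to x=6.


The integral of a constant k over [a, b] equals k * (b - a).
integral from 5 to 6 of 19 dx
= 19 * (6 - 5)
= 19 * 1
= 19

19


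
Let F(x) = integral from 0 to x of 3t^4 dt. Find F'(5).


By the Fundamental Theorem of Calculus (Part 1):
If F(x) = integral from 0 to x of f(t) dt, then F'(x) = f(x)
Here f(t) = 3t^4
So F'(x) = 3x^4
Evaluate at x = 5:
F'(5) = 3 * 5^4
= 3 * 625
= 1875

1875


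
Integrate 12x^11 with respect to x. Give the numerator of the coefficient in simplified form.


Apply the power rule for integration:
integral of ax^n dx = a/(n+1) * x^(n+1) + C
integral of 12x^11 dx
= 12/12 * x^12 + C
= 1 * x^12 + C
The coefficient in lowest terms is 1 = 1/1, so its numerator is 1

1


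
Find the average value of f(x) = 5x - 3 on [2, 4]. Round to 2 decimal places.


Average value = 1/(b-a) * integral from a to b of f(x) dx
First compute the integral of 5x - 3:
F(x) = (5/2)x^2 - 3x
F(4) = 5/2 * 16 - 3 * 4 = 28
F(2) = 5/2 * 4 - 3 * 2 = 4
Integral = 28 - 4 = 24
Average = 24 / (4 - 2) = 24 / 2
= 12 = 12.00

12.00


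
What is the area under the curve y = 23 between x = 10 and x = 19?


The area under a constant function y = 23 is a rectangle.
Width = 19 - 10 = 9
Height = 23
Area = width * height
= 9 * 23
= 207

207


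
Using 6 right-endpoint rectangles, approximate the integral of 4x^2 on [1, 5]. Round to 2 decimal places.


Right Riemann sum uses right endpoints of each subinterval.
Interval: [1, 5], n = 6
dx = (5 - 1) / 6 = 2/3
Right endpoints: [5/3, 7/3, 3, 11/3, 13/3, 5]
f values: [100/9, 196/9, 36, 484/9, 676/9, 100]
Sum = dx * (sum of f values)
= 2/3 * 2680/9
= 5360/27 ≈ 198.52

198.52


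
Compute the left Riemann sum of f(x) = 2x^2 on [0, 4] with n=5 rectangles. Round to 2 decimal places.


Left Riemann sum uses left endpoints of each subinterval.
Interval: [0, 4], n = 5
dx = (4 - 0) / 5 = 4/5
Left endpoints: [0, 4/5, 8/5, 12/5, 16/5]
f values: [0, 32/25, 128/25, 288/25, 512/25]
Sum = dx * (sum of f values)
= 4/5 * 192/5
= 768/25 = 30.72

30.72


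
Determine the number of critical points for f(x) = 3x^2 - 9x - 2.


Find where f'(x) = 0:
f'(x) = 6x - 9
Set f'(x) = 0:
6x - 9 = 0
x = 9 / 6 = 3/2
This is a linear equation in x, so there is exactly one solution.
Number of critical points: 1

1


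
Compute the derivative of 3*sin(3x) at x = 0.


Apply the chain rule to differentiate 3*sin(3x):
d/dx [3*sin(3x)]
= 3 * cos(3x) * d/dx(3x)
= 3 * 3 * cos(3x)
= 9 * cos(3x)
Evaluate at x = 0:
= 9 * cos(0)
= 9 * 1
= 9

9


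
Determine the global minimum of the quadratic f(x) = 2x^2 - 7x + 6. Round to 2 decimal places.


For a quadratic f(x) = ax^2 + bx + c with a > 0, the minimum is at the vertex.
Vertex x-coordinate: x = -b/(2a)
x = -(-7) / (2 * 2)
x = 7/4
Substitute back to find the minimum value:
f(7/4) = 2 * (7/4)^2 - 7 * (7/4) + 6
= 49/8 - 49/4 + 6
= -1/8 ≈ -0.13

-0.13


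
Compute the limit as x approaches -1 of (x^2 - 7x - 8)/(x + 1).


Direct substitution gives 0/0, so we factor the numerator.
Factor: (x^2 - 7x - 8) = (x + 1)(x - 8)
Cancel the common factor (x + 1):
(x^2 - 7x - 8)/(x + 1) = (x - 8)
Now substitute x = -1:
= (-1) - (8) = -9

-9


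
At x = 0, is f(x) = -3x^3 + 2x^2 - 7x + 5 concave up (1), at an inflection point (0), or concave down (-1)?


Concavity is determined by the sign of f''(x).
f(x) = -3x^3 + 2x^2 - 7x + 5
f'(x) = -9x^2 + 4x - 7
f''(x) = -18x + 4
f''(0) = -18 * 0 + 4
= 0 + 4
= 4
Since f''(0) > 0, the function is concave up (1)

1


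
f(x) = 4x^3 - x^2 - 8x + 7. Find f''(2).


First derivative:
f'(x) = 12x^2 - 2x - 8
Second derivative:
f''(x) = 24x - 2
Substitute x = 2:
f''(2) = 24 * 2 - 2
= 48 - 2
= 46

46


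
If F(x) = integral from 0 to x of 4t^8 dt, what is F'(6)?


By the Fundamental Theorem of Calculus (Part 1):
If F(x) = integral from 0 to x of f(t) dt, then F'(x) = f(x)
Here f(t) = 4t^8
So F'(x) = 4x^8
Evaluate at x = 6:
F'(6) = 4 * 6^8
= 4 * 1679616
= 6718464

6718464


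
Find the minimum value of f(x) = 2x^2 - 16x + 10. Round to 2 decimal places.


For a quadratic f(x) = ax^2 + bx + c with a > 0, the minimum is at the vertex.
Vertex x-coordinate: x = -b/(2a)
x = -(-16) / (2 * 2)
x = 16/4 = 4
Substitute back to find the minimum value:
f(4) = 2 * 4^2 - 16 * 4 + 10
= 32 - 64 + 10
= -22 = -22.00

-22.00


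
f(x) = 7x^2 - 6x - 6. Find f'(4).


Differentiate term by term using power and sum rules:
f(x) = 7x^2 - 6x - 6
f'(x) = 14x - 6
Substitute x = 4:
f'(4) = 14 * 4 - 6
= 56 - 6
= 50

50


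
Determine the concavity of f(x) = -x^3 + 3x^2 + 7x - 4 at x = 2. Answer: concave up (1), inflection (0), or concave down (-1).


Concavity is determined by the sign of f''(x).
f(x) = -x^3 + 3x^2 + 7x - 4
f'(x) = -3x^2 + 6x + 7
f''(x) = -6x + 6
f''(2) = -6 * 2 + 6
= -12 + 6
= -6
Since f''(2) < 0, the function is concave down (-1)

-1


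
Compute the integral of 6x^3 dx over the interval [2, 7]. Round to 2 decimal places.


Find the antiderivative of 6x^3:
F(x) = 6/4 * x^4
Apply the Fundamental Theorem of Calculus:
F(7) - F(2)
= 6/4 * 7^4 - 6/4 * 2^4
= 6/4 * (2401 - 16)
= 6/4 * 2385
= 7155/2 = 3577.50

3577.50


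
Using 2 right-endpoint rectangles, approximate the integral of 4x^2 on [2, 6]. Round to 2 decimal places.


Right Riemann sum uses right endpoints of each subinterval.
Interval: [2, 6], n = 2
dx = (6 - 2) / 2 = 2
Right endpoints: [4, 6]
f values: [64, 144]
Sum = dx * (sum of f values)
= 2 * 208
= 416 = 416.00

416.00


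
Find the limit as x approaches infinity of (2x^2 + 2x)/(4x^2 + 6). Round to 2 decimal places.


For limits at infinity with equal-degree polynomials,
we compare leading coefficients.
Numerator leading term: 2x^2
Denominator leading term: 4x^2
Divide both by x^2:
lim = (2 + 2/x) / (4 + 6/x^2)
As x -> infinity, the 1/x and 1/x^2 terms vanish:
= 2/4 = 1/2 = 0.50

0.50
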